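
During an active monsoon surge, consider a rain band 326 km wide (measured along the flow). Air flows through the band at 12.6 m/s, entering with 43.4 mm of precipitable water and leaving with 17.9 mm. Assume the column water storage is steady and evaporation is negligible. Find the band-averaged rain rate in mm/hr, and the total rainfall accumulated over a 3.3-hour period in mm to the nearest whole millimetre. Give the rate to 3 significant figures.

Column moisture flux per unit crosswind length is F = V × PW.
Inflow: F_in = 12.6 × 43.4 = 546.84 mm·m/s
Outflow: F_out = 12.6 × 17.9 = 225.54 mm·m/s
Steady-state rate R = (F_in − F_out)/L = (546.84 − 225.54) / 326000 m = 9.856e-04 mm/s.
R = 9.856e-04 × 3600 = 3.55 mm/hr.
Over 3.3 h: total = 3.55 × 3.3 = 11.715 ≈ 12 mm.

R ≈ 3.55 mm/hr; total ≈ 12 mm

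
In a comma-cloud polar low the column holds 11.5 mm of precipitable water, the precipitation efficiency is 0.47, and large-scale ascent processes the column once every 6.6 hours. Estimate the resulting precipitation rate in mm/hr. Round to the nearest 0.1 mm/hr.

Each overturning extracts ε × PW = 0.47 × 11.5 = 5.405 mm.
Rate = ε·PW / τ = 5.405 / 6.6 h = 0.8 mm/hr.

R ≈ 0.8 mm/hr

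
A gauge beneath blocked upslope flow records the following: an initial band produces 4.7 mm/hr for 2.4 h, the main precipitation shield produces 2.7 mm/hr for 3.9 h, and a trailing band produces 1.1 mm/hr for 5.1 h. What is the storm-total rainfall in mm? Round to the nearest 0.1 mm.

total ≈ 27.4 mm

Total = Σ Rᵢ Δtᵢ = 4.7 × 2.4 + 2.7 × 3.9 + 1.1 × 5.1
      = 11.28 + 10.53 + 5.61 = 27.4 mm.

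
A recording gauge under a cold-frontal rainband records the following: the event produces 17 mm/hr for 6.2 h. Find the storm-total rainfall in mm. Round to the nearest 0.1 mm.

Total = Σ Rᵢ Δtᵢ = 17 × 6.2
      = 105.4 = 105.4 mm.

total ≈ 105.4 mm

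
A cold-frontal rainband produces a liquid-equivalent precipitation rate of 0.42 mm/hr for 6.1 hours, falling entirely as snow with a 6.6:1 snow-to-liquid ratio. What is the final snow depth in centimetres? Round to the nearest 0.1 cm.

snow depth ≈ 1.7 cm

Liquid-equivalent depth = 0.42 × 6.1 = 2.562 mm.
Snow depth = 2.562 mm × 6.6 = 16.9092 mm = 1.7 cm.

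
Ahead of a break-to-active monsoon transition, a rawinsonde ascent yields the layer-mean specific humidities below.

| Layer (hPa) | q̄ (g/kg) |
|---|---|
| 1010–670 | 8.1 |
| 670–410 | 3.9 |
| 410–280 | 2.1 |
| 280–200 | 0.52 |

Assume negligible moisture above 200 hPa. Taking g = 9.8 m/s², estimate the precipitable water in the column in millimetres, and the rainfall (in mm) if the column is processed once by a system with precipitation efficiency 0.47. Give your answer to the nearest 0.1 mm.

PW ≈ 41.7 mm; rainfall ≈ 19.6 mm

Precipitable water is the column-integrated vapour mass per unit area: PW = (1/g) Σ q̄ Δp, with q in kg/kg and Δp in Pa (1 kg/m² of water = 1 mm).
Layer 1010–670 hPa: Δp = 340 hPa = 34000 Pa, q̄ = 0.0081 kg/kg → 0.0081 × 34000 / 9.8 = 28.10 mm
Layer 670–410 hPa: Δp = 260 hPa = 26000 Pa, q̄ = 0.0039 kg/kg → 0.0039 × 26000 / 9.8 = 10.35 mm
Layer 410–280 hPa: Δp = 130 hPa = 13000 Pa, q̄ = 0.0021 kg/kg → 0.0021 × 13000 / 9.8 = 2.79 mm
Layer 280–200 hPa: Δp = 80 hPa = 8000 Pa, q̄ = 0.00052 kg/kg → 0.00052 × 8000 / 9.8 = 0.42 mm
PW = 28.10 + 10.35 + 2.79 + 0.42 = 41.66 ≈ 41.7 mm.
Rainfall = ε × PW = 0.47 × 41.7 = 19.6 mm.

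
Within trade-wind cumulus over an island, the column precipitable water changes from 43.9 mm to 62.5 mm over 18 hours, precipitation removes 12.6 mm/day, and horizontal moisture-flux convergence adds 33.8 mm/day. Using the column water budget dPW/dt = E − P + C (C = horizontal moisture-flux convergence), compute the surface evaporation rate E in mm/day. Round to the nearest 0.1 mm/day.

E ≈ 3.6 mm/day

dPW/dt = (62.5 − 43.9) mm / (18/24 day) = +24.800 mm/day.
E = dPW/dt + P − C = (+24.800) + 12.6 − (33.8) = 3.6 mm/day.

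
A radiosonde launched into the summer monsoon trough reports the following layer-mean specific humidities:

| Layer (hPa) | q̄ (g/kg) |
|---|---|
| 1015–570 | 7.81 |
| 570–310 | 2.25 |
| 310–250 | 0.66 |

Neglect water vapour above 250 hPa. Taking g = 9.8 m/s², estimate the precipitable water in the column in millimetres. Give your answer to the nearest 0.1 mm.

PW ≈ 41.8 mm

Precipitable water is the column-integrated vapour mass per unit area: PW = (1/g) Σ q̄ Δp, with q in kg/kg and Δp in Pa (1 kg/m² of water = 1 mm).
Layer 1015–570 hPa: Δp = 445 hPa = 44500 Pa, q̄ = 0.00781 kg/kg → 0.00781 × 44500 / 9.8 = 35.46 mm
Layer 570–310 hPa: Δp = 260 hPa = 26000 Pa, q̄ = 0.00225 kg/kg → 0.00225 × 26000 / 9.8 = 5.97 mm
Layer 310–250 hPa: Δp = 60 hPa = 6000 Pa, q̄ = 0.00066 kg/kg → 0.00066 × 6000 / 9.8 = 0.40 mm
PW = 35.46 + 5.97 + 0.40 = 41.83 ≈ 41.8 mm.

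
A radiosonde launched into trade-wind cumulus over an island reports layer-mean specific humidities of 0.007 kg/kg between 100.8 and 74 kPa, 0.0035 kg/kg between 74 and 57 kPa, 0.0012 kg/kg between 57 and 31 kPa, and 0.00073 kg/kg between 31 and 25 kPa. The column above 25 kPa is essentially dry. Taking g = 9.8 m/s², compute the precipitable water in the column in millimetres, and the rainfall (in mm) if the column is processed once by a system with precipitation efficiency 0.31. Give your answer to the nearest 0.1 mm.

Precipitable water is the column-integrated vapour mass per unit area: PW = (1/g) Σ q̄ Δp, with q in kg/kg and Δp in Pa (1 kg/m² of water = 1 mm).
Layer 100.8–74 kPa: Δp = 268 hPa = 26800 Pa, q̄ = 0.007 kg/kg → 0.007 × 26800 / 9.8 = 19.14 mm
Layer 74–57 kPa: Δp = 170 hPa = 17000 Pa, q̄ = 0.0035 kg/kg → 0.0035 × 17000 / 9.8 = 6.07 mm
Layer 57–31 kPa: Δp = 260 hPa = 26000 Pa, q̄ = 0.0012 kg/kg → 0.0012 × 26000 / 9.8 = 3.18 mm
Layer 31–25 kPa: Δp = 60 hPa = 6000 Pa, q̄ = 0.00073 kg/kg → 0.00073 × 6000 / 9.8 = 0.45 mm
PW = 19.14 + 6.07 + 3.18 + 0.45 = 28.84 ≈ 28.8 mm.
Rainfall = ε × PW = 0.31 × 28.8 = 8.9 mm.

PW ≈ 28.8 mm; rainfall ≈ 8.9 mm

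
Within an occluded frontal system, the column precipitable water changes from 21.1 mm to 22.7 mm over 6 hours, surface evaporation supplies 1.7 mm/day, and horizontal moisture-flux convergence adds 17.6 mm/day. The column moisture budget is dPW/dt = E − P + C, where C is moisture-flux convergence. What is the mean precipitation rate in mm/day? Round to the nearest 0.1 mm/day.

dPW/dt = (22.7 − 21.1) mm / (6/24 day) = +6.400 mm/day.
P = E + C − dPW/dt = 1.7 + (17.6) − (+6.400) = 12.9 mm/day.

P ≈ 12.9 mm/day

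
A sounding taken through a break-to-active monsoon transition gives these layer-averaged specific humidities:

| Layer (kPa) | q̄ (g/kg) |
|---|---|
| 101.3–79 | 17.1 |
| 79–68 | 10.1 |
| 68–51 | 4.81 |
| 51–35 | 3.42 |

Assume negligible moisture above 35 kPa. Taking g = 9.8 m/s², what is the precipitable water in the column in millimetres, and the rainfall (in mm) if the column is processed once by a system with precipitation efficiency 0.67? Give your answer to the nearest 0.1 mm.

PW ≈ 64.2 mm; rainfall ≈ 43.0 mm

Precipitable water is the column-integrated vapour mass per unit area: PW = (1/g) Σ q̄ Δp, with q in kg/kg and Δp in Pa (1 kg/m² of water = 1 mm).
Layer 101.3–79 kPa: Δp = 223 hPa = 22300 Pa, q̄ = 0.0171 kg/kg → 0.0171 × 22300 / 9.8 = 38.91 mm
Layer 79–68 kPa: Δp = 110 hPa = 11000 Pa, q̄ = 0.0101 kg/kg → 0.0101 × 11000 / 9.8 = 11.34 mm
Layer 68–51 kPa: Δp = 170 hPa = 17000 Pa, q̄ = 0.00481 kg/kg → 0.00481 × 17000 / 9.8 = 8.34 mm
Layer 51–35 kPa: Δp = 160 hPa = 16000 Pa, q̄ = 0.00342 kg/kg → 0.00342 × 16000 / 9.8 = 5.58 mm
PW = 38.91 + 11.34 + 8.34 + 5.58 = 64.17 ≈ 64.2 mm.
Rainfall = ε × PW = 0.67 × 64.2 = 43.0 mm.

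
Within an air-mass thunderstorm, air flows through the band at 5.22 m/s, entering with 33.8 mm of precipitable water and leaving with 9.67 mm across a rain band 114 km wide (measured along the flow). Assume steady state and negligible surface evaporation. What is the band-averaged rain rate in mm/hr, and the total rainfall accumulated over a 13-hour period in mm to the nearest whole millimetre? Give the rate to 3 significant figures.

Column moisture flux per unit crosswind length is F = V × PW.
Inflow: F_in = 5.22 × 33.8 = 176.436 mm·m/s
Outflow: F_out = 5.22 × 9.67 = 50.4774 mm·m/s
Steady-state rate R = (F_in − F_out)/L = (176.436 − 50.4774) / 114000 m = 1.105e-03 mm/s.
R = 1.105e-03 × 3600 = 3.98 mm/hr.
Over 13 h: total = 3.98 × 13 = 51.74 ≈ 52 mm.

R ≈ 3.98 mm/hr; total ≈ 52 mm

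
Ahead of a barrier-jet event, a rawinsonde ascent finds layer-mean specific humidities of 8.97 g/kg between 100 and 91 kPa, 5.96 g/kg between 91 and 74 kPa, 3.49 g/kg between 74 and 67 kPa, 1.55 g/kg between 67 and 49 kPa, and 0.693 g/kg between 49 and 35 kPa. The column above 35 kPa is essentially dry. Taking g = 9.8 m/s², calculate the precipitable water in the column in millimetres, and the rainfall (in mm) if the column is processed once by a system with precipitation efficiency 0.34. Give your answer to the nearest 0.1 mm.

Precipitable water is the column-integrated vapour mass per unit area: PW = (1/g) Σ q̄ Δp, with q in kg/kg and Δp in Pa (1 kg/m² of water = 1 mm).
Layer 100–91 kPa: Δp = 90 hPa = 9000 Pa, q̄ = 0.00897 kg/kg → 0.00897 × 9000 / 9.8 = 8.24 mm
Layer 91–74 kPa: Δp = 170 hPa = 17000 Pa, q̄ = 0.00596 kg/kg → 0.00596 × 17000 / 9.8 = 10.34 mm
Layer 74–67 kPa: Δp = 70 hPa = 7000 Pa, q̄ = 0.00349 kg/kg → 0.00349 × 7000 / 9.8 = 2.49 mm
Layer 67–49 kPa: Δp = 180 hPa = 18000 Pa, q̄ = 0.00155 kg/kg → 0.00155 × 18000 / 9.8 = 2.85 mm
Layer 49–35 kPa: Δp = 140 hPa = 14000 Pa, q̄ = 0.000693 kg/kg → 0.000693 × 14000 / 9.8 = 0.99 mm
PW = 8.24 + 10.34 + 2.49 + 2.85 + 0.99 = 24.91 ≈ 24.9 mm.
Rainfall = ε × PW = 0.34 × 24.9 = 8.5 mm.

PW ≈ 24.9 mm; rainfall ≈ 8.5 mm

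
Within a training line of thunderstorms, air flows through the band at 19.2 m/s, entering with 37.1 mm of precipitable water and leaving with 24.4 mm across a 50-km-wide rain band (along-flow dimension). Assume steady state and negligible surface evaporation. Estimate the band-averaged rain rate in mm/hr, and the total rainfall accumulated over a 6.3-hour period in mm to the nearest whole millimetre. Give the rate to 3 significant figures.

R ≈ 17.6 mm/hr; total ≈ 111 mm

Column moisture flux per unit crosswind length is F = V × PW.
Inflow: F_in = 19.2 × 37.1 = 712.32 mm·m/s
Outflow: F_out = 19.2 × 24.4 = 468.48 mm·m/s
Steady-state rate R = (F_in − F_out)/L = (712.32 − 468.48) / 50000 m = 4.877e-03 mm/s.
R = 4.877e-03 × 3600 = 17.6 mm/hr.
Over 6.3 h: total = 17.6 × 6.3 = 110.88 ≈ 111 mm.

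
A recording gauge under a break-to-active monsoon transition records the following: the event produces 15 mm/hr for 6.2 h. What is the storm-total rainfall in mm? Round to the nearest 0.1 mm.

Total = Σ Rᵢ Δtᵢ = 15 × 6.2
      = 93 = 93.0 mm.

total ≈ 93.0 mm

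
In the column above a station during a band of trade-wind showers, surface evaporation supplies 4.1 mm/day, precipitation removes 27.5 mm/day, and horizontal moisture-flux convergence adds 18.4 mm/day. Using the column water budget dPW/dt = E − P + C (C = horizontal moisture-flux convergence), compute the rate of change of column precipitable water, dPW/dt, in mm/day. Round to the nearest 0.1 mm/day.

dPW/dt ≈ -5.0 mm/day

dPW/dt = E − P + C = 4.1 − 27.5 + (18.4) = -5.0 mm/day.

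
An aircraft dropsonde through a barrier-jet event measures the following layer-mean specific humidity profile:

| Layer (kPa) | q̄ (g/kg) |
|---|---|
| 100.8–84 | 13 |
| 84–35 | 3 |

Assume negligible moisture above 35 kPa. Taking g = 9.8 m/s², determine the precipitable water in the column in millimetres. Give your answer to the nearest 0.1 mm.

PW ≈ 37.3 mm

Precipitable water is the column-integrated vapour mass per unit area: PW = (1/g) Σ q̄ Δp, with q in kg/kg and Δp in Pa (1 kg/m² of water = 1 mm).
Layer 100.8–84 kPa: Δp = 168 hPa = 16800 Pa, q̄ = 0.013 kg/kg → 0.013 × 16800 / 9.8 = 22.29 mm
Layer 84–35 kPa: Δp = 490 hPa = 49000 Pa, q̄ = 0.003 kg/kg → 0.003 × 49000 / 9.8 = 15.00 mm
PW = 22.29 + 15.00 = 37.29 ≈ 37.3 mm.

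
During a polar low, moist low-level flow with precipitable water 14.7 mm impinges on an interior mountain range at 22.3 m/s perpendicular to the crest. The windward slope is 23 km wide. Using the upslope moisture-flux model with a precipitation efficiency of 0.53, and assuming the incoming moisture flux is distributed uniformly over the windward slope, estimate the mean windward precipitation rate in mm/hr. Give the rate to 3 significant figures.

R ≈ 27.2 mm/hr

Incoming column moisture flux per unit ridge length: F = V × PW = 22.3 × 14.7 = 327.81 mm·m/s.
Spread over the 23 km slope with efficiency ε = 0.53: R = ε·F/W = 0.53 × 327.81 / 23000 m = 7.554e-03 mm/s.
R = 7.554e-03 × 3600 = 27.2 mm/hr.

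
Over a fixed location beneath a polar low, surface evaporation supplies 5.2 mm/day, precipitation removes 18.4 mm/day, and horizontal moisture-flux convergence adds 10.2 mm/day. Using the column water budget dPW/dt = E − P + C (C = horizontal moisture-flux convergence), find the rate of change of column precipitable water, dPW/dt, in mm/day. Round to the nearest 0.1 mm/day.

dPW/dt = E − P + C = 5.2 − 18.4 + (10.2) = -3.0 mm/day.

dPW/dt ≈ -3.0 mm/day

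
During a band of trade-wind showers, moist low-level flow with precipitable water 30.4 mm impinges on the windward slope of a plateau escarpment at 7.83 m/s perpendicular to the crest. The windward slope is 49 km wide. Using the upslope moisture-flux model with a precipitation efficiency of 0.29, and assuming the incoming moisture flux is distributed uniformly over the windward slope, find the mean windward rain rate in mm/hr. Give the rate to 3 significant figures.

Incoming column moisture flux per unit ridge length: F = V × PW = 7.83 × 30.4 = 238.032 mm·m/s.
Spread over the 49 km slope with efficiency ε = 0.29: R = ε·F/W = 0.29 × 238.032 / 49000 m = 1.409e-03 mm/s.
R = 1.409e-03 × 3600 = 5.07 mm/hr.

R ≈ 5.07 mm/hr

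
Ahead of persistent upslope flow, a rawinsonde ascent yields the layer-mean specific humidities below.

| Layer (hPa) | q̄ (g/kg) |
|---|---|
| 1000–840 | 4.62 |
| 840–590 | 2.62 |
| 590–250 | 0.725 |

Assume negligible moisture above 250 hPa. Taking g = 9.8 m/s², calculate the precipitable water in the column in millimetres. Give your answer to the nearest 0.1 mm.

PW ≈ 16.7 mm

Precipitable water is the column-integrated vapour mass per unit area: PW = (1/g) Σ q̄ Δp, with q in kg/kg and Δp in Pa (1 kg/m² of water = 1 mm).
Layer 1000–840 hPa: Δp = 160 hPa = 16000 Pa, q̄ = 0.00462 kg/kg → 0.00462 × 16000 / 9.8 = 7.54 mm
Layer 840–590 hPa: Δp = 250 hPa = 25000 Pa, q̄ = 0.00262 kg/kg → 0.00262 × 25000 / 9.8 = 6.68 mm
Layer 590–250 hPa: Δp = 340 hPa = 34000 Pa, q̄ = 0.000725 kg/kg → 0.000725 × 34000 / 9.8 = 2.52 mm
PW = 7.54 + 6.68 + 2.52 = 16.74 ≈ 16.7 mm.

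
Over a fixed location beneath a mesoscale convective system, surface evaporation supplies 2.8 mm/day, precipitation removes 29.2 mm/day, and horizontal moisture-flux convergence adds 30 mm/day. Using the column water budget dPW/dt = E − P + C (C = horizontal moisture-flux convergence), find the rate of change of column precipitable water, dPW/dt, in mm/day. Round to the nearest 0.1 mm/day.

dPW/dt = E − P + C = 2.8 − 29.2 + (30) = 3.6 mm/day.

dPW/dt ≈ 3.6 mm/day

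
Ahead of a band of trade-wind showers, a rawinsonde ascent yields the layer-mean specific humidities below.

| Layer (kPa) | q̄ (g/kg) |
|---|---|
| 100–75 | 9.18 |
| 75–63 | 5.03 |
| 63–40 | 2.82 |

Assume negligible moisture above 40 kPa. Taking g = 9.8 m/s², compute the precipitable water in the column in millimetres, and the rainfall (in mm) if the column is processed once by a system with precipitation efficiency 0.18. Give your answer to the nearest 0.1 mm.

Precipitable water is the column-integrated vapour mass per unit area: PW = (1/g) Σ q̄ Δp, with q in kg/kg and Δp in Pa (1 kg/m² of water = 1 mm).
Layer 100–75 kPa: Δp = 250 hPa = 25000 Pa, q̄ = 0.00918 kg/kg → 0.00918 × 25000 / 9.8 = 23.42 mm
Layer 75–63 kPa: Δp = 120 hPa = 12000 Pa, q̄ = 0.00503 kg/kg → 0.00503 × 12000 / 9.8 = 6.16 mm
Layer 63–40 kPa: Δp = 230 hPa = 23000 Pa, q̄ = 0.00282 kg/kg → 0.00282 × 23000 / 9.8 = 6.62 mm
PW = 23.42 + 6.16 + 6.62 = 36.20 ≈ 36.2 mm.
Rainfall = ε × PW = 0.18 × 36.2 = 6.5 mm.

PW ≈ 36.2 mm; rainfall ≈ 6.5 mm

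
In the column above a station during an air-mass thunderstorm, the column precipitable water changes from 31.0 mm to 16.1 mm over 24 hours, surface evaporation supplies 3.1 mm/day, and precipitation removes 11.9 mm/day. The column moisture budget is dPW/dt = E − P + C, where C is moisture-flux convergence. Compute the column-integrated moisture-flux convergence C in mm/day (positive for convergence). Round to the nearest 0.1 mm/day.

dPW/dt = (16.1 − 31.0) mm / (24/24 day) = -14.900 mm/day.
C = dPW/dt − E + P = (-14.900) − 3.1 + 11.9 = -6.1 mm/day.

C ≈ -6.1 mm/day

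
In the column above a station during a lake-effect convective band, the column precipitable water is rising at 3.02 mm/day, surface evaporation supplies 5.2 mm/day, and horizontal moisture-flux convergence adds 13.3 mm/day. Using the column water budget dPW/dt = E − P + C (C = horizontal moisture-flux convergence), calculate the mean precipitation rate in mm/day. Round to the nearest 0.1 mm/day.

dPW/dt = +3.02 mm/day.
P = E + C − dPW/dt = 5.2 + (13.3) − (+3.02) = 15.5 mm/day.

P ≈ 15.5 mm/day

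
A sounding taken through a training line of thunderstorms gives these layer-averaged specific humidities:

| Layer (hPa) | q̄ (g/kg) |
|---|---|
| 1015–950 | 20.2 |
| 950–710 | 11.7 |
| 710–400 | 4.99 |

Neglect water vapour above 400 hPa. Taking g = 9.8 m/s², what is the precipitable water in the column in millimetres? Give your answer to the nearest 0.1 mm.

PW ≈ 57.8 mm

Precipitable water is the column-integrated vapour mass per unit area: PW = (1/g) Σ q̄ Δp, with q in kg/kg and Δp in Pa (1 kg/m² of water = 1 mm).
Layer 1015–950 hPa: Δp = 65 hPa = 6500 Pa, q̄ = 0.0202 kg/kg → 0.0202 × 6500 / 9.8 = 13.40 mm
Layer 950–710 hPa: Δp = 240 hPa = 24000 Pa, q̄ = 0.0117 kg/kg → 0.0117 × 24000 / 9.8 = 28.65 mm
Layer 710–400 hPa: Δp = 310 hPa = 31000 Pa, q̄ = 0.00499 kg/kg → 0.00499 × 31000 / 9.8 = 15.78 mm
PW = 13.40 + 28.65 + 15.78 = 57.83 ≈ 57.8 mm.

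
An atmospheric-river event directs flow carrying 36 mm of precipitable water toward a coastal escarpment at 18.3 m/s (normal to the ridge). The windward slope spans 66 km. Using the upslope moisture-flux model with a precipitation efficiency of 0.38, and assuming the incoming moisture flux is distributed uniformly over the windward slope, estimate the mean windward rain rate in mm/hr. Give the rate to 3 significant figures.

Incoming column moisture flux per unit ridge length: F = V × PW = 18.3 × 36 = 658.8 mm·m/s.
Spread over the 66 km slope with efficiency ε = 0.38: R = ε·F/W = 0.38 × 658.8 / 66000 m = 3.793e-03 mm/s.
R = 3.793e-03 × 3600 = 13.7 mm/hr.

R ≈ 13.7 mm/hr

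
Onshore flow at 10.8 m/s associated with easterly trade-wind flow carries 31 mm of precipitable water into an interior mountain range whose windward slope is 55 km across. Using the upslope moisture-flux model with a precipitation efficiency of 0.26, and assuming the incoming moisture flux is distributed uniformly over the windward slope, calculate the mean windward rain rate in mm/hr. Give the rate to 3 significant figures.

Incoming column moisture flux per unit ridge length: F = V × PW = 10.8 × 31 = 334.8 mm·m/s.
Spread over the 55 km slope with efficiency ε = 0.26: R = ε·F/W = 0.26 × 334.8 / 55000 m = 1.583e-03 mm/s.
R = 1.583e-03 × 3600 = 5.70 mm/hr.

R ≈ 5.70 mm/hr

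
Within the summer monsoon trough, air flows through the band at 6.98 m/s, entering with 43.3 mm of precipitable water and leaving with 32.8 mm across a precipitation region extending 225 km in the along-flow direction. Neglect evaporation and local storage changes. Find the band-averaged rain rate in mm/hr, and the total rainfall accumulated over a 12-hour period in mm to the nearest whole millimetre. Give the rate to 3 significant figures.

Column moisture flux per unit crosswind length is F = V × PW.
Inflow: F_in = 6.98 × 43.3 = 302.234 mm·m/s
Outflow: F_out = 6.98 × 32.8 = 228.944 mm·m/s
Steady-state rate R = (F_in − F_out)/L = (302.234 − 228.944) / 225000 m = 3.257e-04 mm/s.
R = 3.257e-04 × 3600 = 1.17 mm/hr.
Over 12 h: total = 1.17 × 12 = 14.04 ≈ 14 mm.

R ≈ 1.17 mm/hr; total ≈ 14 mm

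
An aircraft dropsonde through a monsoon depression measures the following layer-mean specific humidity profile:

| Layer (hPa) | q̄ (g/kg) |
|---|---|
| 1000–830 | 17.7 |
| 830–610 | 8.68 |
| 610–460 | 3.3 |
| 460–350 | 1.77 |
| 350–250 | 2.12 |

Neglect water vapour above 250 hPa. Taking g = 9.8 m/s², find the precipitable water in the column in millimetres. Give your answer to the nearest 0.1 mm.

PW ≈ 59.4 mm

Precipitable water is the column-integrated vapour mass per unit area: PW = (1/g) Σ q̄ Δp, with q in kg/kg and Δp in Pa (1 kg/m² of water = 1 mm).
Layer 1000–830 hPa: Δp = 170 hPa = 17000 Pa, q̄ = 0.0177 kg/kg → 0.0177 × 17000 / 9.8 = 30.70 mm
Layer 830–610 hPa: Δp = 220 hPa = 22000 Pa, q̄ = 0.00868 kg/kg → 0.00868 × 22000 / 9.8 = 19.49 mm
Layer 610–460 hPa: Δp = 150 hPa = 15000 Pa, q̄ = 0.0033 kg/kg → 0.0033 × 15000 / 9.8 = 5.05 mm
Layer 460–350 hPa: Δp = 110 hPa = 11000 Pa, q̄ = 0.00177 kg/kg → 0.00177 × 11000 / 9.8 = 1.99 mm
Layer 350–250 hPa: Δp = 100 hPa = 10000 Pa, q̄ = 0.00212 kg/kg → 0.00212 × 10000 / 9.8 = 2.16 mm
PW = 30.70 + 19.49 + 5.05 + 1.99 + 2.16 = 59.39 ≈ 59.4 mm.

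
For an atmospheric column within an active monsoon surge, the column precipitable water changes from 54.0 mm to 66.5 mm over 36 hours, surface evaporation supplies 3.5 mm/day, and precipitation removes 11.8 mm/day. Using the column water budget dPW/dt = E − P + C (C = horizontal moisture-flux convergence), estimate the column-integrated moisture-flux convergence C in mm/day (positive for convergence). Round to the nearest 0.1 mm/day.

dPW/dt = (66.5 − 54.0) mm / (36/24 day) = +8.333 mm/day.
C = dPW/dt − E + P = (+8.333) − 3.5 + 11.8 = 16.6 mm/day.

C ≈ 16.6 mm/day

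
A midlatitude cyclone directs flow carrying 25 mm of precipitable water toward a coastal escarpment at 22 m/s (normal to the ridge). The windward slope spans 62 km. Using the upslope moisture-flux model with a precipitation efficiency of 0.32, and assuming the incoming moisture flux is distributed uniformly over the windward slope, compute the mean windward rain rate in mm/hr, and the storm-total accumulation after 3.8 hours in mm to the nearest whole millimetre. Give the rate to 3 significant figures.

Incoming column moisture flux per unit ridge length: F = V × PW = 22 × 25 = 550 mm·m/s.
Spread over the 62 km slope with efficiency ε = 0.32: R = ε·F/W = 0.32 × 550 / 62000 m = 2.839e-03 mm/s.
R = 2.839e-03 × 3600 = 10.2 mm/hr.
Over 3.8 h: total = 10.2 × 3.8 = 38.76 ≈ 39 mm.

R ≈ 10.2 mm/hr; total ≈ 39 mm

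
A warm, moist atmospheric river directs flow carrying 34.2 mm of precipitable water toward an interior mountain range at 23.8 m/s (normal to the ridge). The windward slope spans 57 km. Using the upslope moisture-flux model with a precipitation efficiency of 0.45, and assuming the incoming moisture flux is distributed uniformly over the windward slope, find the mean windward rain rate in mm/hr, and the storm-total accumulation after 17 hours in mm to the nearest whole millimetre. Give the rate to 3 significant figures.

Incoming column moisture flux per unit ridge length: F = V × PW = 23.8 × 34.2 = 813.96 mm·m/s.
Spread over the 57 km slope with efficiency ε = 0.45: R = ε·F/W = 0.45 × 813.96 / 57000 m = 6.426e-03 mm/s.
R = 6.426e-03 × 3600 = 23.1 mm/hr.
Over 17 h: total = 23.1 × 17 = 392.7 ≈ 393 mm.

R ≈ 23.1 mm/hr; total ≈ 393 mm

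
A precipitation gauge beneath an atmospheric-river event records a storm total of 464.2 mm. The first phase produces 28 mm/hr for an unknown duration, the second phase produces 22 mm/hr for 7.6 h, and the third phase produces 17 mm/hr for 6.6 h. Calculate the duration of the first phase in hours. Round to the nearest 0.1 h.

duration ≈ 6.6 h

Known phases: 22 × 7.6 + 17 × 6.6 = 167.2 + 112.2 = 279.4 mm.
Remaining depth = 464.2 − 279.4 = 184.8 mm.
Duration = 184.8 / 28 = 6.6 h.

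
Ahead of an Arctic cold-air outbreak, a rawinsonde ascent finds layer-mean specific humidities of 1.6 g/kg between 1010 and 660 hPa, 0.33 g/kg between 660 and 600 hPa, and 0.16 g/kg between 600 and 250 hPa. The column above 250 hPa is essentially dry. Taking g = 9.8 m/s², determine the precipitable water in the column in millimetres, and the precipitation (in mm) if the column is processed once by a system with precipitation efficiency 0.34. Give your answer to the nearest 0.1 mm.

Precipitable water is the column-integrated vapour mass per unit area: PW = (1/g) Σ q̄ Δp, with q in kg/kg and Δp in Pa (1 kg/m² of water = 1 mm).
Layer 1010–660 hPa: Δp = 350 hPa = 35000 Pa, q̄ = 0.0016 kg/kg → 0.0016 × 35000 / 9.8 = 5.71 mm
Layer 660–600 hPa: Δp = 60 hPa = 6000 Pa, q̄ = 0.00033 kg/kg → 0.00033 × 6000 / 9.8 = 0.20 mm
Layer 600–250 hPa: Δp = 350 hPa = 35000 Pa, q̄ = 0.00016 kg/kg → 0.00016 × 35000 / 9.8 = 0.57 mm
PW = 5.71 + 0.20 + 0.57 = 6.48 ≈ 6.5 mm.
Precipitation = ε × PW = 0.34 × 6.5 = 2.2 mm.

PW ≈ 6.5 mm; precipitation ≈ 2.2 mm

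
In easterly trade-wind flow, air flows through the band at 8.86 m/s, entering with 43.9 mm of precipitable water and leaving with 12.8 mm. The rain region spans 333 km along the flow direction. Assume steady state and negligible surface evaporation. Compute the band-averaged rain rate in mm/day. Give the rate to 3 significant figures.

R ≈ 71.5 mm/day

Column moisture flux per unit crosswind length is F = V × PW.
Inflow: F_in = 8.86 × 43.9 = 388.954 mm·m/s
Outflow: F_out = 8.86 × 12.8 = 113.408 mm·m/s
Steady-state rate R = (F_in − F_out)/L = (388.954 − 113.408) / 333000 m = 8.275e-04 mm/s.
R = 8.275e-04 × 3600 × 24 = 71.5 mm/day.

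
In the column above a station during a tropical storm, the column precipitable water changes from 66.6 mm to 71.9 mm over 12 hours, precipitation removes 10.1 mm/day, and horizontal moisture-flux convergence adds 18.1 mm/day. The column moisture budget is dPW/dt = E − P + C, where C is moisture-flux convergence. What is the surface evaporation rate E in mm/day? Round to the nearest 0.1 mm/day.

dPW/dt = (71.9 − 66.6) mm / (12/24 day) = +10.600 mm/day.
E = dPW/dt + P − C = (+10.600) + 10.1 − (18.1) = 2.6 mm/day.

E ≈ 2.6 mm/day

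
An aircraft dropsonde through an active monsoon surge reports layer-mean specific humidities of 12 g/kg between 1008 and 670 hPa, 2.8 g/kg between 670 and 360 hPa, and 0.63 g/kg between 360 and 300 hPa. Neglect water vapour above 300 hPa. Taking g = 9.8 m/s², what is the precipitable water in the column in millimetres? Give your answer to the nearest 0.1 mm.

Precipitable water is the column-integrated vapour mass per unit area: PW = (1/g) Σ q̄ Δp, with q in kg/kg and Δp in Pa (1 kg/m² of water = 1 mm).
Layer 1008–670 hPa: Δp = 338 hPa = 33800 Pa, q̄ = 0.012 kg/kg → 0.012 × 33800 / 9.8 = 41.39 mm
Layer 670–360 hPa: Δp = 310 hPa = 31000 Pa, q̄ = 0.0028 kg/kg → 0.0028 × 31000 / 9.8 = 8.86 mm
Layer 360–300 hPa: Δp = 60 hPa = 6000 Pa, q̄ = 0.00063 kg/kg → 0.00063 × 6000 / 9.8 = 0.39 mm
PW = 41.39 + 8.86 + 0.39 = 50.64 ≈ 50.6 mm.

PW ≈ 50.6 mm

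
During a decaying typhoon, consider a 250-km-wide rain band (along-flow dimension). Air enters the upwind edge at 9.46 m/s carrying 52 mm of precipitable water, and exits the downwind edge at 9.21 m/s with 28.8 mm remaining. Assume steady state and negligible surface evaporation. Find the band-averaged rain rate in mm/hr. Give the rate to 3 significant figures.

Column moisture flux per unit crosswind length is F = V × PW.
Inflow: F_in = 9.46 × 52 = 491.92 mm·m/s
Outflow: F_out = 9.21 × 28.8 = 265.248 mm·m/s
Steady-state rate R = (F_in − F_out)/L = (491.92 − 265.248) / 250000 m = 9.067e-04 mm/s.
R = 9.067e-04 × 3600 = 3.26 mm/hr.

R ≈ 3.26 mm/hr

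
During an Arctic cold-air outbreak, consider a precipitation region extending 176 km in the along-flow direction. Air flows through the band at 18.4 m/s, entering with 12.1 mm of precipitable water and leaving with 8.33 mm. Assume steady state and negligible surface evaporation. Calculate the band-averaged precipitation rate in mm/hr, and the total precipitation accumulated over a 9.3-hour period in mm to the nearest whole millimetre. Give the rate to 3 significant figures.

R ≈ 1.42 mm/hr; total ≈ 13 mm

Column moisture flux per unit crosswind length is F = V × PW.
Inflow: F_in = 18.4 × 12.1 = 222.64 mm·m/s
Outflow: F_out = 18.4 × 8.33 = 153.272 mm·m/s
Steady-state rate R = (F_in − F_out)/L = (222.64 − 153.272) / 176000 m = 3.941e-04 mm/s.
R = 3.941e-04 × 3600 = 1.42 mm/hr.
Over 9.3 h: total = 1.42 × 9.3 = 13.206 ≈ 13 mm.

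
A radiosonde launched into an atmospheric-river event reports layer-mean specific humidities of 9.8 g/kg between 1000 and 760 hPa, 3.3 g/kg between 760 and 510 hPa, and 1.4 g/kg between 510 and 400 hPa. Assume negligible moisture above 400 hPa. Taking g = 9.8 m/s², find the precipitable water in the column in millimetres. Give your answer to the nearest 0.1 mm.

Precipitable water is the column-integrated vapour mass per unit area: PW = (1/g) Σ q̄ Δp, with q in kg/kg and Δp in Pa (1 kg/m² of water = 1 mm).
Layer 1000–760 hPa: Δp = 240 hPa = 24000 Pa, q̄ = 0.0098 kg/kg → 0.0098 × 24000 / 9.8 = 24.00 mm
Layer 760–510 hPa: Δp = 250 hPa = 25000 Pa, q̄ = 0.0033 kg/kg → 0.0033 × 25000 / 9.8 = 8.42 mm
Layer 510–400 hPa: Δp = 110 hPa = 11000 Pa, q̄ = 0.0014 kg/kg → 0.0014 × 11000 / 9.8 = 1.57 mm
PW = 24.00 + 8.42 + 1.57 = 33.99 ≈ 34.0 mm.

PW ≈ 34.0 mm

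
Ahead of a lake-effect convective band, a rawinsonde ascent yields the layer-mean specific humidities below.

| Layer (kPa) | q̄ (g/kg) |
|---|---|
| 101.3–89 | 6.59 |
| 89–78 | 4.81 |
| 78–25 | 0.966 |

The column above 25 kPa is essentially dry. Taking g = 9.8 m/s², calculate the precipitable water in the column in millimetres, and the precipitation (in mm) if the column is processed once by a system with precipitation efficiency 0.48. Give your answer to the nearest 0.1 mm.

PW ≈ 18.9 mm; precipitation ≈ 9.1 mm

Precipitable water is the column-integrated vapour mass per unit area: PW = (1/g) Σ q̄ Δp, with q in kg/kg and Δp in Pa (1 kg/m² of water = 1 mm).
Layer 101.3–89 kPa: Δp = 123 hPa = 12300 Pa, q̄ = 0.00659 kg/kg → 0.00659 × 12300 / 9.8 = 8.27 mm
Layer 89–78 kPa: Δp = 110 hPa = 11000 Pa, q̄ = 0.00481 kg/kg → 0.00481 × 11000 / 9.8 = 5.40 mm
Layer 78–25 kPa: Δp = 530 hPa = 53000 Pa, q̄ = 0.000966 kg/kg → 0.000966 × 53000 / 9.8 = 5.22 mm
PW = 8.27 + 5.40 + 5.22 = 18.89 ≈ 18.9 mm.
Precipitation = ε × PW = 0.48 × 18.9 = 9.1 mm.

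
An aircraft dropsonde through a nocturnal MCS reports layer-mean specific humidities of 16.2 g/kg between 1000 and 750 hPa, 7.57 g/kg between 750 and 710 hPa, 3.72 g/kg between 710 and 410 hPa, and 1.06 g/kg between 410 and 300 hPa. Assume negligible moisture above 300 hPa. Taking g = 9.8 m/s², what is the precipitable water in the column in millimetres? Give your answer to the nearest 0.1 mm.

Precipitable water is the column-integrated vapour mass per unit area: PW = (1/g) Σ q̄ Δp, with q in kg/kg and Δp in Pa (1 kg/m² of water = 1 mm).
Layer 1000–750 hPa: Δp = 250 hPa = 25000 Pa, q̄ = 0.0162 kg/kg → 0.0162 × 25000 / 9.8 = 41.33 mm
Layer 750–710 hPa: Δp = 40 hPa = 4000 Pa, q̄ = 0.00757 kg/kg → 0.00757 × 4000 / 9.8 = 3.09 mm
Layer 710–410 hPa: Δp = 300 hPa = 30000 Pa, q̄ = 0.00372 kg/kg → 0.00372 × 30000 / 9.8 = 11.39 mm
Layer 410–300 hPa: Δp = 110 hPa = 11000 Pa, q̄ = 0.00106 kg/kg → 0.00106 × 11000 / 9.8 = 1.19 mm
PW = 41.33 + 3.09 + 11.39 + 1.19 = 57.00 ≈ 57.0 mm.

PW ≈ 57.0 mm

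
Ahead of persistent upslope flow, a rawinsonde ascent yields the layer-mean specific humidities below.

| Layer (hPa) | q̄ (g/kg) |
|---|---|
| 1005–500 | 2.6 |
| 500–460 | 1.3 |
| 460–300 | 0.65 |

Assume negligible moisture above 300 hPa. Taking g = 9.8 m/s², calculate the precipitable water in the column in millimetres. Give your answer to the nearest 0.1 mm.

PW ≈ 15.0 mm

Precipitable water is the column-integrated vapour mass per unit area: PW = (1/g) Σ q̄ Δp, with q in kg/kg and Δp in Pa (1 kg/m² of water = 1 mm).
Layer 1005–500 hPa: Δp = 505 hPa = 50500 Pa, q̄ = 0.0026 kg/kg → 0.0026 × 50500 / 9.8 = 13.40 mm
Layer 500–460 hPa: Δp = 40 hPa = 4000 Pa, q̄ = 0.0013 kg/kg → 0.0013 × 4000 / 9.8 = 0.53 mm
Layer 460–300 hPa: Δp = 160 hPa = 16000 Pa, q̄ = 0.00065 kg/kg → 0.00065 × 16000 / 9.8 = 1.06 mm
PW = 13.40 + 0.53 + 1.06 = 14.99 ≈ 15.0 mm.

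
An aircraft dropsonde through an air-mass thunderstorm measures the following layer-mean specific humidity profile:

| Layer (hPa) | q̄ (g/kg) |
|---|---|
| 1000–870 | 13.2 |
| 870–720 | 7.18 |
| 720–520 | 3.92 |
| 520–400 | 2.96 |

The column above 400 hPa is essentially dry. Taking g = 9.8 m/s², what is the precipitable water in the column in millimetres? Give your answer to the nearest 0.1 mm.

PW ≈ 40.1 mm

Precipitable water is the column-integrated vapour mass per unit area: PW = (1/g) Σ q̄ Δp, with q in kg/kg and Δp in Pa (1 kg/m² of water = 1 mm).
Layer 1000–870 hPa: Δp = 130 hPa = 13000 Pa, q̄ = 0.0132 kg/kg → 0.0132 × 13000 / 9.8 = 17.51 mm
Layer 870–720 hPa: Δp = 150 hPa = 15000 Pa, q̄ = 0.00718 kg/kg → 0.00718 × 15000 / 9.8 = 10.99 mm
Layer 720–520 hPa: Δp = 200 hPa = 20000 Pa, q̄ = 0.00392 kg/kg → 0.00392 × 20000 / 9.8 = 8.00 mm
Layer 520–400 hPa: Δp = 120 hPa = 12000 Pa, q̄ = 0.00296 kg/kg → 0.00296 × 12000 / 9.8 = 3.62 mm
PW = 17.51 + 10.99 + 8.00 + 3.62 = 40.12 ≈ 40.1 mm.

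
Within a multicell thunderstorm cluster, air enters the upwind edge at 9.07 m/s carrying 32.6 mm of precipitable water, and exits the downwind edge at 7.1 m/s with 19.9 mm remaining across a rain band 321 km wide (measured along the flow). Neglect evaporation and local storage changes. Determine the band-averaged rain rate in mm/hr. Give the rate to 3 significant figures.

R ≈ 1.73 mm/hr

Column moisture flux per unit crosswind length is F = V × PW.
Inflow: F_in = 9.07 × 32.6 = 295.682 mm·m/s
Outflow: F_out = 7.1 × 19.9 = 141.29 mm·m/s
Steady-state rate R = (F_in − F_out)/L = (295.682 − 141.29) / 321000 m = 4.810e-04 mm/s.
R = 4.810e-04 × 3600 = 1.73 mm/hr.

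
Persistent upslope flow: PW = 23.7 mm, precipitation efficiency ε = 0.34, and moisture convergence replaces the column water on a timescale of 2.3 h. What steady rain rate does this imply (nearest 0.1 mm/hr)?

Each overturning extracts ε × PW = 0.34 × 23.7 = 8.058 mm.
Rate = ε·PW / τ = 8.058 / 2.3 h = 3.5 mm/hr.

R ≈ 3.5 mm/hr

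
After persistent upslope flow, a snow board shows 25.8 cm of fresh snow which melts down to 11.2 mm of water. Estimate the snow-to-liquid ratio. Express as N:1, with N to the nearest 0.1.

Ratio = snow depth / SWE = 258 mm / 11.2 mm = 23.0, i.e. 23.0:1.

ratio ≈ 23.0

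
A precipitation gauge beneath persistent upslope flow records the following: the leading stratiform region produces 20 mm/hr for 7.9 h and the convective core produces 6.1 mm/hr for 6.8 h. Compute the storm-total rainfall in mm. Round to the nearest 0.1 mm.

Total = Σ Rᵢ Δtᵢ = 20 × 7.9 + 6.1 × 6.8
      = 158 + 41.48 = 199.5 mm.

total ≈ 199.5 mm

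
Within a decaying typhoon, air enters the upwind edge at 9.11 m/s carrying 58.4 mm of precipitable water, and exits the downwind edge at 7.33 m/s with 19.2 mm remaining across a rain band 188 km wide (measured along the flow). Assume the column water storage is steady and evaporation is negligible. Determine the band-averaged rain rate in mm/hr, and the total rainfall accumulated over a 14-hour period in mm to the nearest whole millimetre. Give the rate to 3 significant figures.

Column moisture flux per unit crosswind length is F = V × PW.
Inflow: F_in = 9.11 × 58.4 = 532.024 mm·m/s
Outflow: F_out = 7.33 × 19.2 = 140.736 mm·m/s
Steady-state rate R = (F_in − F_out)/L = (532.024 − 140.736) / 188000 m = 2.081e-03 mm/s.
R = 2.081e-03 × 3600 = 7.49 mm/hr.
Over 14 h: total = 7.49 × 14 = 104.86 ≈ 105 mm.

R ≈ 7.49 mm/hr; total ≈ 105 mm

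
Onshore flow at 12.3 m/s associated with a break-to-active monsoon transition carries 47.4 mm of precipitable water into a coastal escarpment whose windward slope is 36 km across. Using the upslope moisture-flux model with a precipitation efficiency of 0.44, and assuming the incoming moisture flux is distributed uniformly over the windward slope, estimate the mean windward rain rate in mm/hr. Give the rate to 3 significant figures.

Incoming column moisture flux per unit ridge length: F = V × PW = 12.3 × 47.4 = 583.02 mm·m/s.
Spread over the 36 km slope with efficiency ε = 0.44: R = ε·F/W = 0.44 × 583.02 / 36000 m = 7.126e-03 mm/s.
R = 7.126e-03 × 3600 = 25.7 mm/hr.

R ≈ 25.7 mm/hr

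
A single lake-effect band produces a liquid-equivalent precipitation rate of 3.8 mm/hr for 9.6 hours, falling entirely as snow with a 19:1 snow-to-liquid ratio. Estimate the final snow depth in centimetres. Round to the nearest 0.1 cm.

snow depth ≈ 69.3 cm

Liquid-equivalent depth = 3.8 × 9.6 = 36.48 mm.
Snow depth = 36.48 mm × 19 = 693.12 mm = 69.3 cm.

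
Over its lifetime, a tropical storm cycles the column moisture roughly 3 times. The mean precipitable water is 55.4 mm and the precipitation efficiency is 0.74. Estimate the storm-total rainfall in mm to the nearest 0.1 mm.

rainfall ≈ 123.0 mm

Each cycle deposits ε × PW = 0.74 × 55.4 = 40.996 mm.
Over 3 cycles: 3 × 40.996 = 123.0 mm.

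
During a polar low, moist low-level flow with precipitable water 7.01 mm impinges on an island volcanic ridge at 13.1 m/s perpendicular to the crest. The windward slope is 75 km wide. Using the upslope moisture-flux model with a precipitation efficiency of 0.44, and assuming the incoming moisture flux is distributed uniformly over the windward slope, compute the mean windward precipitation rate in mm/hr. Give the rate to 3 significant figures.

R ≈ 1.94 mm/hr

Incoming column moisture flux per unit ridge length: F = V × PW = 13.1 × 7.01 = 91.831 mm·m/s.
Spread over the 75 km slope with efficiency ε = 0.44: R = ε·F/W = 0.44 × 91.831 / 75000 m = 5.387e-04 mm/s.
R = 5.387e-04 × 3600 = 1.94 mm/hr.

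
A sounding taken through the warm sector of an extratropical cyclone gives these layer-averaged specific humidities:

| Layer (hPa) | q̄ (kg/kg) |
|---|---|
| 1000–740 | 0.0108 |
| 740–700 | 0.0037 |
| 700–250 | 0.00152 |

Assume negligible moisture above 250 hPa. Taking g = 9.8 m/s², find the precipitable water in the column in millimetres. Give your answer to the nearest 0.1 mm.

Precipitable water is the column-integrated vapour mass per unit area: PW = (1/g) Σ q̄ Δp, with q in kg/kg and Δp in Pa (1 kg/m² of water = 1 mm).
Layer 1000–740 hPa: Δp = 260 hPa = 26000 Pa, q̄ = 0.0108 kg/kg → 0.0108 × 26000 / 9.8 = 28.65 mm
Layer 740–700 hPa: Δp = 40 hPa = 4000 Pa, q̄ = 0.0037 kg/kg → 0.0037 × 4000 / 9.8 = 1.51 mm
Layer 700–250 hPa: Δp = 450 hPa = 45000 Pa, q̄ = 0.00152 kg/kg → 0.00152 × 45000 / 9.8 = 6.98 mm
PW = 28.65 + 1.51 + 6.98 = 37.14 ≈ 37.1 mm.

PW ≈ 37.1 mm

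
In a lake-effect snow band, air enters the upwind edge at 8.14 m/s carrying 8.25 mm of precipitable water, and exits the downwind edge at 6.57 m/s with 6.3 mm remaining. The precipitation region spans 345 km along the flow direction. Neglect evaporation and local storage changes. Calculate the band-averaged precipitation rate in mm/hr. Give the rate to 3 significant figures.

Column moisture flux per unit crosswind length is F = V × PW.
Inflow: F_in = 8.14 × 8.25 = 67.155 mm·m/s
Outflow: F_out = 6.57 × 6.3 = 41.391 mm·m/s
Steady-state rate R = (F_in − F_out)/L = (67.155 − 41.391) / 345000 m = 7.468e-05 mm/s.
R = 7.468e-05 × 3600 = 0.269 mm/hr.

R ≈ 0.269 mm/hr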